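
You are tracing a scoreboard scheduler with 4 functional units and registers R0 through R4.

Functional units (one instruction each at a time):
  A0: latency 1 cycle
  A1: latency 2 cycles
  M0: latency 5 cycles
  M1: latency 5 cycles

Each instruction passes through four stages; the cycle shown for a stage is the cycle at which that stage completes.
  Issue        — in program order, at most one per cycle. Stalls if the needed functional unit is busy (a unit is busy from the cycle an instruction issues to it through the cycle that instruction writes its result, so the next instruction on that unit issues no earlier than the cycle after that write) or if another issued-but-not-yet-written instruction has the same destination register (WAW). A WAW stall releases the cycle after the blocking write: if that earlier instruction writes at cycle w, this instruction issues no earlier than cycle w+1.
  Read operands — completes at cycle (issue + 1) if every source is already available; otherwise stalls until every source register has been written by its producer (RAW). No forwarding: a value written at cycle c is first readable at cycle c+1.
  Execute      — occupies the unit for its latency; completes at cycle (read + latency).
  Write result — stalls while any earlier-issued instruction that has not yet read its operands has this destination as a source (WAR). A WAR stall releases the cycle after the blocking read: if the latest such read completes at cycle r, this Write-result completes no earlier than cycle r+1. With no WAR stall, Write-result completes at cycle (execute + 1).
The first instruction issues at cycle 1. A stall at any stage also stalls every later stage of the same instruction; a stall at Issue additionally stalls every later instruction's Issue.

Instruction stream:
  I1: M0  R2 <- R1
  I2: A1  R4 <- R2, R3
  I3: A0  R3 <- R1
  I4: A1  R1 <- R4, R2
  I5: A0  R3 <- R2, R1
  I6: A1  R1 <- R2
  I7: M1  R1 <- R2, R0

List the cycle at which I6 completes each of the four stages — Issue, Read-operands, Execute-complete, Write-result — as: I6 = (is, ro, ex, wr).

  I1 | 1 | 2 | 7 | 8
  I2 | 2 | 9 | 11 | 12   RAW R2: wait I1 write@8
  I3 | 3 | 4 | 5 | 10   WAR R3: wait I2 read@9
  I4 | 13 | 14 | 16 | 17   struct: A1 busy until I2 writes@12
  I5 | 14 | 18 | 19 | 20   RAW R1: wait I4 write@17
  I6 | 18 | 19 | 21 | 22   struct: A1 busy until I4 writes@17
  I7 | 23 | 24 | 29 | 30   WAW R1: wait I6 write@22

I6 = (18, 19, 21, 22)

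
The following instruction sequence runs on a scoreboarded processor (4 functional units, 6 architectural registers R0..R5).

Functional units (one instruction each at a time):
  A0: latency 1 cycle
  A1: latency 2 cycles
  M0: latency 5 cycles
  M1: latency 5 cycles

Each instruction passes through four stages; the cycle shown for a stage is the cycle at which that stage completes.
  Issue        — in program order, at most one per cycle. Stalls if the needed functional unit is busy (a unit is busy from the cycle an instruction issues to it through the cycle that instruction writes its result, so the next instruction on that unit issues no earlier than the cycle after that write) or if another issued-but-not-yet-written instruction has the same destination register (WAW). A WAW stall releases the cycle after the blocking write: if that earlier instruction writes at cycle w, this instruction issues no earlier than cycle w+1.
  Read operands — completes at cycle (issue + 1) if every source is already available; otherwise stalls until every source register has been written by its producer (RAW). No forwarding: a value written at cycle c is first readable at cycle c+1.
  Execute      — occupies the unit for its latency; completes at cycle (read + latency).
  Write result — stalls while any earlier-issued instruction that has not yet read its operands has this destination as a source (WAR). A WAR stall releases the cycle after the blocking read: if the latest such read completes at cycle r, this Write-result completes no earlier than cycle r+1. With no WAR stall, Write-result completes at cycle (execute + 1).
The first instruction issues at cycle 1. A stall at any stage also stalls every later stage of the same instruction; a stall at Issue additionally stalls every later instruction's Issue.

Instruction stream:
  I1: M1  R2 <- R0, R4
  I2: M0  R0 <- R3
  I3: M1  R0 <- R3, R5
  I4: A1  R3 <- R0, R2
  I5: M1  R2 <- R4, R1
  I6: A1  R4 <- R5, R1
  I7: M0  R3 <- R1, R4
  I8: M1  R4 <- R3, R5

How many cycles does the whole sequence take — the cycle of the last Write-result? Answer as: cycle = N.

cycle = 40

1) issue 1, read 2, done 7, write 8
2) issue 2, read 3, done 8, write 9
3) issue 10, read 11, done 16, write 17  <WAW R0: wait I2 write@9>
4) issue 11, read 18, done 20, write 21  <RAW R0: wait I3 write@17>
5) issue 18, read 19, done 24, write 25  <struct: M1 busy until I3 writes@17>
6) issue 22, read 23, done 25, write 26  <struct: A1 busy until I4 writes@21>
7) issue 23, read 27, done 32, write 33  <RAW R4: wait I6 write@26>
8) issue 27, read 34, done 39, write 40  <WAW R4: wait I6 write@26 / RAW R3: wait I7 write@33>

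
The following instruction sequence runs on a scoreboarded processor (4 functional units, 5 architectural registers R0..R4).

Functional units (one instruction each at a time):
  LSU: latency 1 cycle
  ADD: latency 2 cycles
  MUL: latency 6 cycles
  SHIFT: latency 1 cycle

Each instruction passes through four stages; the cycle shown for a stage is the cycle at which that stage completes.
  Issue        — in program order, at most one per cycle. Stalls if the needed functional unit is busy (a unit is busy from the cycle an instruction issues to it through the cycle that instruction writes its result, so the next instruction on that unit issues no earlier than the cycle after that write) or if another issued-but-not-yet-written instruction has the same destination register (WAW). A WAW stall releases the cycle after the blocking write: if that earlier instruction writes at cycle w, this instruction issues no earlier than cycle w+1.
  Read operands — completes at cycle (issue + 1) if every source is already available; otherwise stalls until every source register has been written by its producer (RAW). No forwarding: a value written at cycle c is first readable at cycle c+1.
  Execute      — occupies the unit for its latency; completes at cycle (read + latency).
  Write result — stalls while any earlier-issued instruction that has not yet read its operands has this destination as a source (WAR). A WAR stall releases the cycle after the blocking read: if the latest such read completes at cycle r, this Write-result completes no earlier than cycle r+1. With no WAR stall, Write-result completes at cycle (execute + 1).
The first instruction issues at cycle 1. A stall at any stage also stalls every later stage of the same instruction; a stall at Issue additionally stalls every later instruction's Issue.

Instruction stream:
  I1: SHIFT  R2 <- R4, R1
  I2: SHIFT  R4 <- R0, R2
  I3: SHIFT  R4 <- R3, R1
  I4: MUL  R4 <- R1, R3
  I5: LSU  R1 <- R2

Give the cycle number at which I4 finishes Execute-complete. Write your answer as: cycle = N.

I1  is:1  ro:2  ex:3  wr:4
I2  is:5  ro:6  ex:7  wr:8  — struct: SHIFT busy until I1 writes@4
I3  is:9  ro:10  ex:11  wr:12  — struct: SHIFT busy until I2 writes@8
I4  is:13  ro:14  ex:20  wr:21  — WAW R4: wait I3 write@12
I5  is:14  ro:15  ex:16  wr:17

cycle = 20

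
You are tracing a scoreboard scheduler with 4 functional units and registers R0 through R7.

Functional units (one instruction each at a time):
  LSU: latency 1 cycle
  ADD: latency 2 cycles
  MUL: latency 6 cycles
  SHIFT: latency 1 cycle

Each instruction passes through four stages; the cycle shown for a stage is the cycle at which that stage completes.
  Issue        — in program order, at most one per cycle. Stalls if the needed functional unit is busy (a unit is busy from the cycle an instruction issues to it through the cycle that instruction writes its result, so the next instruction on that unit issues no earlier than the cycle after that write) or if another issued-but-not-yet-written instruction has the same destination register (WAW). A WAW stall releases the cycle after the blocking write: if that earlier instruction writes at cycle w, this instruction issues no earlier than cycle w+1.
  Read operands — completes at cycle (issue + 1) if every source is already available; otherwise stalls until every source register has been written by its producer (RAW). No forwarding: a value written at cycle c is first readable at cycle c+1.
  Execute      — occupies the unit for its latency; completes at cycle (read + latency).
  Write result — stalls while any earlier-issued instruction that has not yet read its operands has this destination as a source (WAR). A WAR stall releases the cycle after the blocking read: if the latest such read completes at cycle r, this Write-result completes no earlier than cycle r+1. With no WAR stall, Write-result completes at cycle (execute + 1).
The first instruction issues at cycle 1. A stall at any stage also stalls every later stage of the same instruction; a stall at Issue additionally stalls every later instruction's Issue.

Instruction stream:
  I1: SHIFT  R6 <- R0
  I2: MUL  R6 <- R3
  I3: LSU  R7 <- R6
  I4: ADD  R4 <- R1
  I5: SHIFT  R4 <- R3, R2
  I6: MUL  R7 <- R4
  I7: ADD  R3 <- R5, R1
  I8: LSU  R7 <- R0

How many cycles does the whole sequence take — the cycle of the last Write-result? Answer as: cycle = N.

c1: I1→SHIFT
c2: I1 RO
c3: I1 EX
c4: I1 WR R6
c5: I2→MUL
c6: I2 RO · I3→LSU
c7: I4→ADD
c8: I4 RO
c10: I4 EX
c11: I4 WR R4
c12: I2 EX · I5→SHIFT
c13: I2 WR R6 · I5 RO
c14: I3 RO · I5 EX
c15: I3 EX · I5 WR R4
c16: I3 WR R7
c17: I6→MUL
c18: I6 RO · I7→ADD
c19: I7 RO
c21: I7 EX
c22: I7 WR R3
c24: I6 EX
c25: I6 WR R7
c26: I8→LSU
c27: I8 RO
c28: I8 EX
c29: I8 WR R7

cycle = 29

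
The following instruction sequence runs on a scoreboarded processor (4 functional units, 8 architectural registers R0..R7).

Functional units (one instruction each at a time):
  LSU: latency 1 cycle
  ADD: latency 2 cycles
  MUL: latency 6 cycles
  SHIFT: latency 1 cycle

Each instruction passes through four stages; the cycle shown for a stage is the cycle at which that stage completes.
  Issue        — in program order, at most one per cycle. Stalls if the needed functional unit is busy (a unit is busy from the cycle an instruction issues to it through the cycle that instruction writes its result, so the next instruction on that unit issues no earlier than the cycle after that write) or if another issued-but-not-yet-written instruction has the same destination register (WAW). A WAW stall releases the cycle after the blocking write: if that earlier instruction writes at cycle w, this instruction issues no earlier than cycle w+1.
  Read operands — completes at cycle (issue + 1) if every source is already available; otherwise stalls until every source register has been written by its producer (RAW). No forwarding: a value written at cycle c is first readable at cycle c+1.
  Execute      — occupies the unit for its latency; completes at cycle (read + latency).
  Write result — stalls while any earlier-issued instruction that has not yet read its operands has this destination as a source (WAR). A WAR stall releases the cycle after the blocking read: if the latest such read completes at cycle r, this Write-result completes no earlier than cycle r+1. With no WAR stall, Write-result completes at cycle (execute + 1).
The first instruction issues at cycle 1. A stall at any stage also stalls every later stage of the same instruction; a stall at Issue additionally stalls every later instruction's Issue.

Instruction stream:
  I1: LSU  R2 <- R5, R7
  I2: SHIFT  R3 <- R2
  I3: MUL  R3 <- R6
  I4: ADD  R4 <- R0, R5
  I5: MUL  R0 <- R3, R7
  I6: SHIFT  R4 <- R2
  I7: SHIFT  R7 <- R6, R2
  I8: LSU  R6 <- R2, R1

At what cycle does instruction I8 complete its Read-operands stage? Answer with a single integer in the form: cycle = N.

cycle = 24

cycle 1: I1 issues→LSU
cycle 2: I1 reads, I2 issues→SHIFT
cycle 3: I1 exec-done
cycle 4: I1 writes R2
cycle 5: I2 reads
cycle 6: I2 exec-done
cycle 7: I2 writes R3
cycle 8: I3 issues→MUL
cycle 9: I3 reads, I4 issues→ADD
cycle 10: I4 reads
cycle 12: I4 exec-done
cycle 13: I4 writes R4
cycle 15: I3 exec-done
cycle 16: I3 writes R3
cycle 17: I5 issues→MUL
cycle 18: I5 reads, I6 issues→SHIFT
cycle 19: I6 reads
cycle 20: I6 exec-done
cycle 21: I6 writes R4
cycle 22: I7 issues→SHIFT
cycle 23: I7 reads, I8 issues→LSU
cycle 24: I5 exec-done, I7 exec-done, I8 reads
cycle 25: I5 writes R0, I7 writes R7, I8 exec-done
cycle 26: I8 writes R6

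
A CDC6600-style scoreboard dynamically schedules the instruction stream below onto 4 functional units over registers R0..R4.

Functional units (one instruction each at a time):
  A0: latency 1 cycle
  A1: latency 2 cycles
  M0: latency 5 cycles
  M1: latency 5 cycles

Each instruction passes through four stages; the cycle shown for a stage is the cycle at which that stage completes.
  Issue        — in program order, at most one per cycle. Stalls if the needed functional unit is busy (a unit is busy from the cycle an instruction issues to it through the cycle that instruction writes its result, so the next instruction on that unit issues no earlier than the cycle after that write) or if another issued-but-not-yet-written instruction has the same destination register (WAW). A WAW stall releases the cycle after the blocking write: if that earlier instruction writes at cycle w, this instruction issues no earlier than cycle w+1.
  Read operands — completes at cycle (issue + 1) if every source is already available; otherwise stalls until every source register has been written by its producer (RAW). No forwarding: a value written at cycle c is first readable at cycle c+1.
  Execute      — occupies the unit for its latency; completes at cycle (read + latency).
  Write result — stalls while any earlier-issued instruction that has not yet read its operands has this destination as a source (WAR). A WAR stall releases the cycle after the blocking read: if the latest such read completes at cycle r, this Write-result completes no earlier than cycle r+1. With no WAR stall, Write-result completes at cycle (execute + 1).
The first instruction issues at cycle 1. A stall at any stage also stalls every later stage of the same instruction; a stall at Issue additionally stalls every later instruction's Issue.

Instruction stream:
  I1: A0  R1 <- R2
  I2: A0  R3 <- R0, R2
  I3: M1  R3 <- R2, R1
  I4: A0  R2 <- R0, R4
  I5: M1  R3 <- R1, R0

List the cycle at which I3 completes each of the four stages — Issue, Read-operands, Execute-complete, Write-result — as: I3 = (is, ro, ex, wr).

I3 = (9, 10, 15, 16)

c1: issue I1 (A0)
c2: I1 read-ops
c3: I1 finished on A0
c4: I1→R1
c5: issue I2 (A0)
c6: I2 read-ops
c7: I2 finished on A0
c8: I2→R3
c9: issue I3 (M1)
c10: I3 read-ops · issue I4 (A0)
c11: I4 read-ops
c12: I4 finished on A0
c13: I4→R2
c15: I3 finished on M1
c16: I3→R3
c17: issue I5 (M1)
c18: I5 read-ops
c23: I5 finished on M1
c24: I5→R3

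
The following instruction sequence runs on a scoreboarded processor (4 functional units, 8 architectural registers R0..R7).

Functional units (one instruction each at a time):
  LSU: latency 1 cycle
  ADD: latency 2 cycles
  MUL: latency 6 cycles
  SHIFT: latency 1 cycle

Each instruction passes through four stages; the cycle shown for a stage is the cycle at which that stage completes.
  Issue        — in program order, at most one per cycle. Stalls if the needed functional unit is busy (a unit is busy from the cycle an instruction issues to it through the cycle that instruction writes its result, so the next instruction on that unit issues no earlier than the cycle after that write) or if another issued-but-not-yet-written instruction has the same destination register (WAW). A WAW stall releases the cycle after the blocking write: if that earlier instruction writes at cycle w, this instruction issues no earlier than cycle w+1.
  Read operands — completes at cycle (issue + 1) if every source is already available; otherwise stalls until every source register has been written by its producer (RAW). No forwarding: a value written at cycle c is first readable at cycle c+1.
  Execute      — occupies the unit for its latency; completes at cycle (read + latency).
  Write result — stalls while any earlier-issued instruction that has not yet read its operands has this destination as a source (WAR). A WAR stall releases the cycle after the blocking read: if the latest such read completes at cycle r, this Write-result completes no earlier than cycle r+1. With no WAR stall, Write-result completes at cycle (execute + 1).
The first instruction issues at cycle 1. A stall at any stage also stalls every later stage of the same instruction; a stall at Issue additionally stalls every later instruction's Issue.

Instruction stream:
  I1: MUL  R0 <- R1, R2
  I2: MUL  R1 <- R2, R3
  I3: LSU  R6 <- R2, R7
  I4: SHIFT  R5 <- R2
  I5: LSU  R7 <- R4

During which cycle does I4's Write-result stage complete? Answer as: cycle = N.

[1] I1 dispatched to MUL
[2] I1 operands ready
[8] I1 complete
[9] R0←I1
[10] I2 dispatched to MUL
[11] I2 operands ready | I3 dispatched to LSU
[12] I3 operands ready | I4 dispatched to SHIFT
[13] I3 complete | I4 operands ready
[14] R6←I3 | I4 complete
[15] R5←I4 | I5 dispatched to LSU
[16] I5 operands ready
[17] I2 complete | I5 complete
[18] R1←I2 | R7←I5

cycle = 15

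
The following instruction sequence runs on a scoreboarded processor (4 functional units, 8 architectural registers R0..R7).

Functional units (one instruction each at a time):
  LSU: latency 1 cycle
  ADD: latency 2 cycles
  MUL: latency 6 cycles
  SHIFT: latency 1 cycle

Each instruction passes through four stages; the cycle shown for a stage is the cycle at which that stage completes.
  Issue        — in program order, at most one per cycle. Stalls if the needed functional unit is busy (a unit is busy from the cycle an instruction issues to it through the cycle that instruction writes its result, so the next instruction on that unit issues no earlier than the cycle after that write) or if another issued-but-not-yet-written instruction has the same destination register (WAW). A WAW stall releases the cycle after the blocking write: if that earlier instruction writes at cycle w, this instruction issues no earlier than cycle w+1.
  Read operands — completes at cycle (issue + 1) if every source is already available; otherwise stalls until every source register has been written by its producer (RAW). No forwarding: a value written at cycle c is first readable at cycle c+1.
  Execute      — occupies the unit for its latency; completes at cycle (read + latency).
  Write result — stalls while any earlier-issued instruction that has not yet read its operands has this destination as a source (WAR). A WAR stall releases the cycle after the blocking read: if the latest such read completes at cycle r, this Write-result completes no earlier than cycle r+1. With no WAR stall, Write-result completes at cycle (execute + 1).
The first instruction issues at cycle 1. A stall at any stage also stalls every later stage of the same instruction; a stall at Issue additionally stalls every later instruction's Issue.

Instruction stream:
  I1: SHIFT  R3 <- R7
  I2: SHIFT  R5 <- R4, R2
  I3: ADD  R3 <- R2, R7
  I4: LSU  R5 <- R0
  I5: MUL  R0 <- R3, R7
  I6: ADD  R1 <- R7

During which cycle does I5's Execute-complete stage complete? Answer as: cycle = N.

I1 -> (1, 2, 3, 4)
I2 -> (5, 6, 7, 8)  // struct: SHIFT busy until I1 writes@4
I3 -> (6, 7, 9, 10)
I4 -> (9, 10, 11, 12)  // WAW R5: wait I2 write@8
I5 -> (10, 11, 17, 18)
I6 -> (11, 12, 14, 15)

cycle = 17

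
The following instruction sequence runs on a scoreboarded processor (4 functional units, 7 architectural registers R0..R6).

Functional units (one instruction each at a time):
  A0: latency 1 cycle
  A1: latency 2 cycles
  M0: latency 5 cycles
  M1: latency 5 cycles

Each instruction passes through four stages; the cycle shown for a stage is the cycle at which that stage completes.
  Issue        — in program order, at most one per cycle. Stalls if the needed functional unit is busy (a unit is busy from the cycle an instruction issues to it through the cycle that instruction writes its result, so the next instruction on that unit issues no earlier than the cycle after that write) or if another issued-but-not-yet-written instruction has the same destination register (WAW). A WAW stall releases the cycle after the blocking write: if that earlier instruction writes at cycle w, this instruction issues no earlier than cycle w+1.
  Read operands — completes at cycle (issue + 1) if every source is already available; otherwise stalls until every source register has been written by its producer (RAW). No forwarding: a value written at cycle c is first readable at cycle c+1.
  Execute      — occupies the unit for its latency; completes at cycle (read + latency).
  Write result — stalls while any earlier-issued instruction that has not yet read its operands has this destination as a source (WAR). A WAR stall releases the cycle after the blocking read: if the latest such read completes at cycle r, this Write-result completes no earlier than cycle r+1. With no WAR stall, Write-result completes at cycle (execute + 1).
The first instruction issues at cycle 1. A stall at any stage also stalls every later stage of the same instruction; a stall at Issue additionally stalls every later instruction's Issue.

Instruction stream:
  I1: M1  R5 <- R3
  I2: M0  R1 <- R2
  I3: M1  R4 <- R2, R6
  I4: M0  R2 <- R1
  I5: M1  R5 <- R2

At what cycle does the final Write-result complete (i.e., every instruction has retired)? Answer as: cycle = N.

[I1] 1/2/7/8
[I2] 2/3/8/9
[I3] 9/10/15/16  (struct: M1 busy until I1 writes@8)
[I4] 10/11/16/17
[I5] 17/18/23/24  (struct: M1 busy until I3 writes@16)

cycle = 24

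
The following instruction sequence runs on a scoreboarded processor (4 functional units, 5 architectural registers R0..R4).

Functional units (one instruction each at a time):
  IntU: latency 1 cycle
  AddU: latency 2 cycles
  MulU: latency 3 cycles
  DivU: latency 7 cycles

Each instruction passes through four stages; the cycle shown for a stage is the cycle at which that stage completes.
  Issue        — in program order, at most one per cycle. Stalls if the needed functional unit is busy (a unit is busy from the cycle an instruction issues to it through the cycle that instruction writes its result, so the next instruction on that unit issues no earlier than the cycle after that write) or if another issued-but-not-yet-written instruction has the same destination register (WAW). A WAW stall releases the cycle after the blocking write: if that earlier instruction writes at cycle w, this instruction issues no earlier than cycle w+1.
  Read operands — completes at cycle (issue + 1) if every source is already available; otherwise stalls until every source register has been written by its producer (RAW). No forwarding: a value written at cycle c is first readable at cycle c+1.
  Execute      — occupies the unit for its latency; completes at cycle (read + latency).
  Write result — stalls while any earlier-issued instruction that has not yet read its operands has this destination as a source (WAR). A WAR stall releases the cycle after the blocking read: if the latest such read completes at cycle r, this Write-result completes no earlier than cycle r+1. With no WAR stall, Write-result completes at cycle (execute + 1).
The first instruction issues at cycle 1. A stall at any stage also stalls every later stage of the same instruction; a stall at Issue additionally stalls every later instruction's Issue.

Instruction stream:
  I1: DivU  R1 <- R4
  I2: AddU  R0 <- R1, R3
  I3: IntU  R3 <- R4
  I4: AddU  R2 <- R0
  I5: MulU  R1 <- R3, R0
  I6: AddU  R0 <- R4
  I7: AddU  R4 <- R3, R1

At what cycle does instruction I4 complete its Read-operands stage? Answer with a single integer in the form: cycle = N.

cycle = 16

c1: I1 dispatched to DivU
c2: I1 operands ready · I2 dispatched to AddU
c3: I3 dispatched to IntU
c4: I3 operands ready
c5: I3 complete
c9: I1 complete
c10: R1←I1
c11: I2 operands ready
c12: R3←I3
c13: I2 complete
c14: R0←I2
c15: I4 dispatched to AddU
c16: I4 operands ready · I5 dispatched to MulU
c17: I5 operands ready
c18: I4 complete
c19: R2←I4
c20: I5 complete · I6 dispatched to AddU
c21: R1←I5 · I6 operands ready
c23: I6 complete
c24: R0←I6
c25: I7 dispatched to AddU
c26: I7 operands ready
c28: I7 complete
c29: R4←I7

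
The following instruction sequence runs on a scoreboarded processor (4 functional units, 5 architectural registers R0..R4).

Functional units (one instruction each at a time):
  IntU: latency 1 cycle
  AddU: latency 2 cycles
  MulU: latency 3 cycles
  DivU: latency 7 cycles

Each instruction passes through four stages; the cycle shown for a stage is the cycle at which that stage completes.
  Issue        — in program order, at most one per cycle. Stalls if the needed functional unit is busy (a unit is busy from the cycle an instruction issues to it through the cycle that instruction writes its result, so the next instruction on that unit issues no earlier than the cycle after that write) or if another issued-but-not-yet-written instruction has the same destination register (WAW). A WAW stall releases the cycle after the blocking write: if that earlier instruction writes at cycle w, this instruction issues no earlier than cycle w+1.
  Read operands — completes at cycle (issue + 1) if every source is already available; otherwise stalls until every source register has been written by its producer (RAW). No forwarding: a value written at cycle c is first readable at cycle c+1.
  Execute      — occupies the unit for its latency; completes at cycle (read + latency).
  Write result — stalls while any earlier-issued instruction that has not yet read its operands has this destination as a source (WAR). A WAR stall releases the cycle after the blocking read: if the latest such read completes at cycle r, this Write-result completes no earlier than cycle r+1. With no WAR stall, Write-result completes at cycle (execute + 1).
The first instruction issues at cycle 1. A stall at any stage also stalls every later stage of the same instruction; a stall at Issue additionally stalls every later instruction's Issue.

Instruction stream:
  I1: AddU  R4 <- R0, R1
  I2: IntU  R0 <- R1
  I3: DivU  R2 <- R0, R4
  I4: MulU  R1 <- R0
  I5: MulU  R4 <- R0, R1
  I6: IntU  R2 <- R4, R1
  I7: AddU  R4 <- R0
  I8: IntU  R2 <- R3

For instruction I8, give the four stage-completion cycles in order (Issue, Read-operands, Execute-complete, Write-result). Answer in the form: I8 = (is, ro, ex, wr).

I1  is:1  ro:2  ex:4  wr:5
I2  is:2  ro:3  ex:4  wr:5
I3  is:3  ro:6  ex:13  wr:14  — RAW R0: wait I2 write@5, RAW R4: wait I1 write@5
I4  is:4  ro:6  ex:9  wr:10  — RAW R0: wait I2 write@5
I5  is:11  ro:12  ex:15  wr:16  — struct: MulU busy until I4 writes@10
I6  is:15  ro:17  ex:18  wr:19  — WAW R2: wait I3 write@14, RAW R4: wait I5 write@16
I7  is:17  ro:18  ex:20  wr:21  — WAW R4: wait I5 write@16
I8  is:20  ro:21  ex:22  wr:23  — struct: IntU busy until I6 writes@19

I8 = (20, 21, 22, 23)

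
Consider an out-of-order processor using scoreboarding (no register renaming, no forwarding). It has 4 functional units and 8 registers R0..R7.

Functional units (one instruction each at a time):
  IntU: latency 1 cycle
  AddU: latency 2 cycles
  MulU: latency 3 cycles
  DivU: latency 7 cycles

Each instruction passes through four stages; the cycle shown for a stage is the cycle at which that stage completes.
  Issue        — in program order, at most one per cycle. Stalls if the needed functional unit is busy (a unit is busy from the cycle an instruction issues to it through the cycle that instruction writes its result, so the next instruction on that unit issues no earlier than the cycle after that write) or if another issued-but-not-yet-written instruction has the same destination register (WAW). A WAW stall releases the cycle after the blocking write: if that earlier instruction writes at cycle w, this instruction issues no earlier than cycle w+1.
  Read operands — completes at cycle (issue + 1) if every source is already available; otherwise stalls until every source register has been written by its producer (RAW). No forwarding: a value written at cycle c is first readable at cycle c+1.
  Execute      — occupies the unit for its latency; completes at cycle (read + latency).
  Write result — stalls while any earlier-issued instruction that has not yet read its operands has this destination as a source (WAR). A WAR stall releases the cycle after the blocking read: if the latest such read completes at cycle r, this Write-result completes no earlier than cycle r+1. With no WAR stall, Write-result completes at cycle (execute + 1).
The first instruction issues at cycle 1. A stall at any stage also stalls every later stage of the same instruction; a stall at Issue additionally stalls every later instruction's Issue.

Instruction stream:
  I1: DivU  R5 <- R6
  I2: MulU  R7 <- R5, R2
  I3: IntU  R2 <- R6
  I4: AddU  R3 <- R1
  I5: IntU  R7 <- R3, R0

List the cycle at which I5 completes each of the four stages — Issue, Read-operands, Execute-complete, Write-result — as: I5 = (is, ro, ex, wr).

[I1] 1/2/9/10
[I2] 2/11/14/15  (RAW R5: wait I1 write@10)
[I3] 3/4/5/12  (WAR R2: wait I2 read@11)
[I4] 4/5/7/8
[I5] 16/17/18/19  (WAW R7: wait I2 write@15)

I5 = (16, 17, 18, 19)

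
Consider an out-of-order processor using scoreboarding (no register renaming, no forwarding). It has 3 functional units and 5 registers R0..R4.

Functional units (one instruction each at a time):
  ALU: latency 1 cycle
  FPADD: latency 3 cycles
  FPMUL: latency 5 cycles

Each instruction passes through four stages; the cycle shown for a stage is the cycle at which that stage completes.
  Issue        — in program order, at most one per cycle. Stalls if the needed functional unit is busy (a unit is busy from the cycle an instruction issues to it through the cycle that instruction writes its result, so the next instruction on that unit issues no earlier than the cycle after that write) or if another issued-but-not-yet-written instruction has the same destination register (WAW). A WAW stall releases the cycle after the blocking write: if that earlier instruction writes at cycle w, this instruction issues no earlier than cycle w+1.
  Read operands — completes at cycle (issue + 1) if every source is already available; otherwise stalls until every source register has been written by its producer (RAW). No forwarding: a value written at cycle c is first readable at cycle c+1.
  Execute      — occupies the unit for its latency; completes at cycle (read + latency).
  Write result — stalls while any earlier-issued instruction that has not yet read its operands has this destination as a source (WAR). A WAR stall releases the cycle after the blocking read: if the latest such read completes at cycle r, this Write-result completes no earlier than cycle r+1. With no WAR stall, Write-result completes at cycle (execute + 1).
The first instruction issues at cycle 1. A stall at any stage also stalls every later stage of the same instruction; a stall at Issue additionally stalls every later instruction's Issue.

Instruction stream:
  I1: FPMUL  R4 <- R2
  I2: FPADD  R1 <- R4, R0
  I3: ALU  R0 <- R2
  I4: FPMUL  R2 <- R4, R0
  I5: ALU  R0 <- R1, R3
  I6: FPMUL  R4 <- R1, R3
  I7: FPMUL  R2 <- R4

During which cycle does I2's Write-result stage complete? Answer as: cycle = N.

cycle = 13

cycle 1: I1 dispatched to FPMUL
cycle 2: I1 operands ready · I2 dispatched to FPADD
cycle 3: I3 dispatched to ALU
cycle 4: I3 operands ready
cycle 5: I3 complete
cycle 7: I1 complete
cycle 8: R4←I1
cycle 9: I2 operands ready · I4 dispatched to FPMUL
cycle 10: R0←I3
cycle 11: I4 operands ready · I5 dispatched to ALU
cycle 12: I2 complete
cycle 13: R1←I2
cycle 14: I5 operands ready
cycle 15: I5 complete
cycle 16: I4 complete · R0←I5
cycle 17: R2←I4
cycle 18: I6 dispatched to FPMUL
cycle 19: I6 operands ready
cycle 24: I6 complete
cycle 25: R4←I6
cycle 26: I7 dispatched to FPMUL
cycle 27: I7 operands ready
cycle 32: I7 complete
cycle 33: R2←I7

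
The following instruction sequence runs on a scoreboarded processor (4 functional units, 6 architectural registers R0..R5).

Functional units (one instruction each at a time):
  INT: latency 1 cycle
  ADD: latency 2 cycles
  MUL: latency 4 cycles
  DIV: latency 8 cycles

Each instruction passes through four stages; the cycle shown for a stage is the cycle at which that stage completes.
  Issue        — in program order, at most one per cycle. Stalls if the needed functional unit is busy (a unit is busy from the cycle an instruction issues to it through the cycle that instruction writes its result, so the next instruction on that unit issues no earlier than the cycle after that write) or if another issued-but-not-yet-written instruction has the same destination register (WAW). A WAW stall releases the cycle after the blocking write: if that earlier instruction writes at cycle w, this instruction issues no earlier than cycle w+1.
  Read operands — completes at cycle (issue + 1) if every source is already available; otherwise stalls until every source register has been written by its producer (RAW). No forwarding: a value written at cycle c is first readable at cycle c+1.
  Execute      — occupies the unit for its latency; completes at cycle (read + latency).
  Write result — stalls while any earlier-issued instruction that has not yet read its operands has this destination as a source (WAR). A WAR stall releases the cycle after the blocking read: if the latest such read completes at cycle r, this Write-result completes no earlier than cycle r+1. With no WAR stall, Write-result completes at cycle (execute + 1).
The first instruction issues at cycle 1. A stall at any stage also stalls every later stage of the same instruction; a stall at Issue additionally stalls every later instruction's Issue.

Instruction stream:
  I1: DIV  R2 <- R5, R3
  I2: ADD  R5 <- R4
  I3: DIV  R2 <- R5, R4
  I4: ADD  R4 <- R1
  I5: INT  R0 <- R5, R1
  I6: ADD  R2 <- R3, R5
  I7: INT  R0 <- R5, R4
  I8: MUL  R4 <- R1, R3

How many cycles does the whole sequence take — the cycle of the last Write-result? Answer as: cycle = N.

I1 -> (1, 2, 10, 11)
I2 -> (2, 3, 5, 6)
I3 -> (12, 13, 21, 22)  // struct: DIV busy until I1 writes@11
I4 -> (13, 14, 16, 17)
I5 -> (14, 15, 16, 17)
I6 -> (23, 24, 26, 27)  // WAW R2: wait I3 write@22
I7 -> (24, 25, 26, 27)
I8 -> (25, 26, 30, 31)

cycle = 31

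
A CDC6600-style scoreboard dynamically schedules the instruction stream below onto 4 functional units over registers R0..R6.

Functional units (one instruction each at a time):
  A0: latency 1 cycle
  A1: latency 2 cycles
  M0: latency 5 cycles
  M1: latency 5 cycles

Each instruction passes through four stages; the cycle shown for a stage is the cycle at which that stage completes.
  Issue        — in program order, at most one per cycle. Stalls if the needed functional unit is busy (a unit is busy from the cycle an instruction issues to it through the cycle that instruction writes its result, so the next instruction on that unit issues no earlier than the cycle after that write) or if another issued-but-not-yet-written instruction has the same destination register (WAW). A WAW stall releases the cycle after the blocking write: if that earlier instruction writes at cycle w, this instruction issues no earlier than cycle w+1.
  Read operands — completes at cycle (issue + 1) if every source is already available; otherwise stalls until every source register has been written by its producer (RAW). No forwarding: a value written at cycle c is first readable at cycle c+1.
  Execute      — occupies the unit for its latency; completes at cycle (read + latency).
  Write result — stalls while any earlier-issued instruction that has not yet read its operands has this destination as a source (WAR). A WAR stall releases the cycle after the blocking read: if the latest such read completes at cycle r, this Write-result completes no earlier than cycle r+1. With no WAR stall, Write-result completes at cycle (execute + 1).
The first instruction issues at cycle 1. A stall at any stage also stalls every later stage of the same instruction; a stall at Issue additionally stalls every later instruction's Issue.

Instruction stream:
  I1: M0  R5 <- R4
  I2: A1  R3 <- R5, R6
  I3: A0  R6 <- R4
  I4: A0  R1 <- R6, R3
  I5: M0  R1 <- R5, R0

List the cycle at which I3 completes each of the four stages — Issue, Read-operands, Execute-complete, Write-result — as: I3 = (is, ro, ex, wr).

I3 = (3, 4, 5, 10)

I1 -> (1, 2, 7, 8)
I2 -> (2, 9, 11, 12)  // RAW R5: wait I1 write@8
I3 -> (3, 4, 5, 10)  // WAR R6: wait I2 read@9
I4 -> (11, 13, 14, 15)  // struct: A0 busy until I3 writes@10, RAW R3: wait I2 write@12
I5 -> (16, 17, 22, 23)  // WAW R1: wait I4 write@15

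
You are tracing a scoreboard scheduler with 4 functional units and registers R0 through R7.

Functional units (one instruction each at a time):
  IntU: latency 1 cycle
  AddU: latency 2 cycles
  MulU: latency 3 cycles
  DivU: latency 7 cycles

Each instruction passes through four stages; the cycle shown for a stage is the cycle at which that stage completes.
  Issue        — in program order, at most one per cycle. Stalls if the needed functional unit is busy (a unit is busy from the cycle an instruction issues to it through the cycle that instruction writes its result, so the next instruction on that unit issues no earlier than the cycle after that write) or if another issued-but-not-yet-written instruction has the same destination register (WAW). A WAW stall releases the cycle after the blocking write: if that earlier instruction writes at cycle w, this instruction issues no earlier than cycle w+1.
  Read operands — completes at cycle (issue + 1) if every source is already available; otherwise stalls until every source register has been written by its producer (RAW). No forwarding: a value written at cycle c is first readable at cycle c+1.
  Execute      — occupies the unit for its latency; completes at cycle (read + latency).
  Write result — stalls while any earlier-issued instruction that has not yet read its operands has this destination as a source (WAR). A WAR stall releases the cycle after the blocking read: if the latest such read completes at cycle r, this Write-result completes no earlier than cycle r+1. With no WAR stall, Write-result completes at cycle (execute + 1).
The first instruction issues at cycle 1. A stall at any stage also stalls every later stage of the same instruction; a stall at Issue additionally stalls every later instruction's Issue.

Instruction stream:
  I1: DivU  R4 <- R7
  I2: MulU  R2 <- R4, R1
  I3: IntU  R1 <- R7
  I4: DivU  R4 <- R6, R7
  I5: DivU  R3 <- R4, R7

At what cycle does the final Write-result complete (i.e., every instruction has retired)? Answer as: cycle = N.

1) issue 1, read 2, done 9, write 10
2) issue 2, read 11, done 14, write 15  <RAW R4: wait I1 write@10>
3) issue 3, read 4, done 5, write 12  <WAR R1: wait I2 read@11>
4) issue 11, read 12, done 19, write 20  <struct: DivU busy until I1 writes@10>
5) issue 21, read 22, done 29, write 30  <struct: DivU busy until I4 writes@20>

cycle = 30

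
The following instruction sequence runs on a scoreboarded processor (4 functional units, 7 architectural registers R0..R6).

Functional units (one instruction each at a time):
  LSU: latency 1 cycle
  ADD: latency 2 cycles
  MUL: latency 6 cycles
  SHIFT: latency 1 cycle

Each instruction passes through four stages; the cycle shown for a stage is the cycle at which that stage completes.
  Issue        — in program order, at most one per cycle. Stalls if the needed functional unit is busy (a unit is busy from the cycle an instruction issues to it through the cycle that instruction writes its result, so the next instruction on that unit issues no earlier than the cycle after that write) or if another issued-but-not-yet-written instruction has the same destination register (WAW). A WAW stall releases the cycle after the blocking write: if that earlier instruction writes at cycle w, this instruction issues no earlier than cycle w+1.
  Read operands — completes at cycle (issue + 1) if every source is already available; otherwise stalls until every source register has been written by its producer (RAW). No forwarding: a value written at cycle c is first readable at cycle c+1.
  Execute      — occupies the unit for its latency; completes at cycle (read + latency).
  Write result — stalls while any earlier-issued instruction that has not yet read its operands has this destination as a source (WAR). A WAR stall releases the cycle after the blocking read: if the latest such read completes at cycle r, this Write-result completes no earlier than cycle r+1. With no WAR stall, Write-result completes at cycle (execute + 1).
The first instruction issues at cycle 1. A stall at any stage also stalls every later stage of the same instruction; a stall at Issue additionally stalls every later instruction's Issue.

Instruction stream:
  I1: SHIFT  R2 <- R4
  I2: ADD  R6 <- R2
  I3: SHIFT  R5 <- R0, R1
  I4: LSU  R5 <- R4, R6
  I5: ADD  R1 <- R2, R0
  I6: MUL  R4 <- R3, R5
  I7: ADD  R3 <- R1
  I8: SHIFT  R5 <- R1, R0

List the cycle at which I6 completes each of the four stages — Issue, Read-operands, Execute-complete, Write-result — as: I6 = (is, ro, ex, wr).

I6 = (11, 13, 19, 20)

[I1] 1/2/3/4
[I2] 2/5/7/8  (RAW R2: wait I1 write@4)
[I3] 5/6/7/8  (struct: SHIFT busy until I1 writes@4)
[I4] 9/10/11/12  (WAW R5: wait I3 write@8)
[I5] 10/11/13/14
[I6] 11/13/19/20  (RAW R5: wait I4 write@12)
[I7] 15/16/18/19  (struct: ADD busy until I5 writes@14)
[I8] 16/17/18/19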